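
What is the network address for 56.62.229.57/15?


IP:   00111000.00111110.11100101.00111001
Mask: 11111111.11111110.00000000.00000000
AND operation:
Net:  00111000.00111110.00000000.00000000
Network: 56.62.0.0/15


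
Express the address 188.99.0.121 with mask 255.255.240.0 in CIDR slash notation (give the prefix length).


Binary: 11111111.11111111.11110000.00000000
Count leading 1s
Prefix: /20


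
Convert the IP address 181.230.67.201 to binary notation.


181 = 10110101
230 = 11100110
67 = 01000011
201 = 11001001
Binary: 10110101.11100110.01000011.11001001


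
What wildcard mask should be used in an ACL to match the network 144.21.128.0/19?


Subnet mask: 255.255.224.0
Wildcard = 255.255.255.255 - subnet mask
255 - 255 = 0
255 - 255 = 0
255 - 224 = 31
255 - 0 = 255
Wildcard: 0.0.31.255


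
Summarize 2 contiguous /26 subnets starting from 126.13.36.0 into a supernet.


Original prefix: /26
Number of subnets: 2 = 2^1
New prefix = 26 - 1 = 25
Supernet: 126.13.36.0/25


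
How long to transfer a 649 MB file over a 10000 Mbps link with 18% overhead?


Effective throughput = 10000 * (1 - 18/100) = 8200 Mbps
File size in Mb = 649 * 8 = 5192 Mb
Time = 5192 / 8200
Time = 0.6332 seconds


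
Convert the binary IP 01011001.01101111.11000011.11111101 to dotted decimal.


01011001 = 89
01101111 = 111
11000011 = 195
11111101 = 253
IP: 89.111.195.253


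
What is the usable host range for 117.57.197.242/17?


Network: 117.57.128.0
Broadcast: 117.57.255.255
First usable = network + 1
Last usable = broadcast - 1
Range: 117.57.128.1 to 117.57.255.254


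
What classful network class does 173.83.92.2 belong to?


First octet: 173
Binary: 10101101
10xxxxxx -> Class B (128-191)
Class B, default mask 255.255.0.0 (/16)


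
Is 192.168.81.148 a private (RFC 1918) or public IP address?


RFC 1918 private ranges:
  10.0.0.0/8 (10.0.0.0 - 10.255.255.255)
  172.16.0.0/12 (172.16.0.0 - 172.31.255.255)
  192.168.0.0/16 (192.168.0.0 - 192.168.255.255)
Private (in 192.168.0.0/16)


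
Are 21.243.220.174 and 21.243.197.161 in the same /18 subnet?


Mask: 255.255.192.0
21.243.220.174 AND mask = 21.243.192.0
21.243.197.161 AND mask = 21.243.192.0
Yes, same subnet (21.243.192.0)


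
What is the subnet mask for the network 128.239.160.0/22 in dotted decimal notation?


/22 means 22 network bits, 10 host bits
Binary: 11111111111111111111110000000000
Mask: 255.255.252.0


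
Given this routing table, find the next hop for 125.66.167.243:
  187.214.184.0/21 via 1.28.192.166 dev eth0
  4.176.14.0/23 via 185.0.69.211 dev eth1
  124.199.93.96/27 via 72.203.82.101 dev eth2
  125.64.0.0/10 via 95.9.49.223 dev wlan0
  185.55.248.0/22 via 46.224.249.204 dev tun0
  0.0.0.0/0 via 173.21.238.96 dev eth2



Longest prefix match for 125.66.167.243:
  /21 187.214.184.0: no
  /23 4.176.14.0: no
  /27 124.199.93.96: no
  /10 125.64.0.0: MATCH
  /22 185.55.248.0: no
  /0 0.0.0.0: MATCH
Selected: next-hop 95.9.49.223 via wlan0 (matched /10)


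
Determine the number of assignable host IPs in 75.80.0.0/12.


Host bits = 32 - 12 = 20
Total addresses = 2^20 = 1048576
Usable = total - 2 (network and broadcast)
Usable hosts: 1048574


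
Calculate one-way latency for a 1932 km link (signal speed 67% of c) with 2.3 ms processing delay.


Speed = 0.67 * 3e5 km/s = 201000 km/s
Propagation delay = 1932 / 201000 = 0.0096 s = 9.6119 ms
Processing delay = 2.3 ms
Total one-way latency = 11.9119 ms


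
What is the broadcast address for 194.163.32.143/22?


Network: 194.163.32.0/22
Host bits = 10
Set all host bits to 1:
Broadcast: 194.163.35.255


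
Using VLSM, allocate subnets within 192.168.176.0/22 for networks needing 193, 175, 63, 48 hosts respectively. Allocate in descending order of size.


193 hosts -> /24 (254 usable): 192.168.176.0/24
175 hosts -> /24 (254 usable): 192.168.177.0/24
63 hosts -> /25 (126 usable): 192.168.178.0/25
48 hosts -> /26 (62 usable): 192.168.178.128/26
Allocation: 192.168.176.0/24 (193 hosts, 254 usable); 192.168.177.0/24 (175 hosts, 254 usable); 192.168.178.0/25 (63 hosts, 126 usable); 192.168.178.128/26 (48 hosts, 62 usable)


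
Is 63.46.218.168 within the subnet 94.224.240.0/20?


Subnet network: 94.224.240.0
Test IP AND mask: 63.46.208.0
No, 63.46.218.168 is not in 94.224.240.0/20


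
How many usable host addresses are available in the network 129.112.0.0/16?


Host bits = 32 - 16 = 16
Total addresses = 2^16 = 65536
Usable = total - 2 (network and broadcast)
Usable hosts: 65534


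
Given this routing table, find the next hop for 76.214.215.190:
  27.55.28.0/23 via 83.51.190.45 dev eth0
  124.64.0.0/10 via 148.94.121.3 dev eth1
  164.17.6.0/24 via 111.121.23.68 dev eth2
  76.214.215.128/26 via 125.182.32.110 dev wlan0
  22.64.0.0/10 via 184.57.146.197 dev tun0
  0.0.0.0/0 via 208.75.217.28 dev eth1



Longest prefix match for 76.214.215.190:
  /23 27.55.28.0: no
  /10 124.64.0.0: no
  /24 164.17.6.0: no
  /26 76.214.215.128: MATCH
  /10 22.64.0.0: no
  /0 0.0.0.0: MATCH
Selected: next-hop 125.182.32.110 via wlan0 (matched /26)


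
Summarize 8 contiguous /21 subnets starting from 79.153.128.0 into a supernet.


Original prefix: /21
Number of subnets: 8 = 2^3
New prefix = 21 - 3 = 18
Supernet: 79.153.128.0/18


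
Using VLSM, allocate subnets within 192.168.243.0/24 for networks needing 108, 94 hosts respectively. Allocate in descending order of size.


108 hosts -> /25 (126 usable): 192.168.243.0/25
94 hosts -> /25 (126 usable): 192.168.243.128/25
Allocation: 192.168.243.0/25 (108 hosts, 126 usable); 192.168.243.128/25 (94 hosts, 126 usable)


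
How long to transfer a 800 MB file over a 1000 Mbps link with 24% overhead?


Effective throughput = 1000 * (1 - 24/100) = 760 Mbps
File size in Mb = 800 * 8 = 6400 Mb
Time = 6400 / 760
Time = 8.4211 seconds


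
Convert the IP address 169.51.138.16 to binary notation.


169 = 10101001
51 = 00110011
138 = 10001010
16 = 00010000
Binary: 10101001.00110011.10001010.00010000


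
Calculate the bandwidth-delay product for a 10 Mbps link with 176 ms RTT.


BDP = bandwidth * RTT
= 10 Mbps * 176 ms
= 10 * 1e6 * 176 / 1000 bits
= 1760000 bits
= 220000 bytes
= 214.8438 KB
BDP = 1760000 bits (220000 bytes)


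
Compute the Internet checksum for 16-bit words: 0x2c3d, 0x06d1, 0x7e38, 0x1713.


Sum all words (with carry folding):
+ 0x2c3d = 0x2c3d
+ 0x06d1 = 0x330e
+ 0x7e38 = 0xb146
+ 0x1713 = 0xc859
One's complement: ~0xc859
Checksum = 0x37a6


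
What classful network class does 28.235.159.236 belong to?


First octet: 28
Binary: 00011100
0xxxxxxx -> Class A (1-126)
Class A, default mask 255.0.0.0 (/8)


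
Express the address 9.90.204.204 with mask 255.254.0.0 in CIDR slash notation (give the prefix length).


Binary: 11111111.11111110.00000000.00000000
Count leading 1s
Prefix: /15


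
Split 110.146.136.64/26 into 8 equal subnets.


New prefix = 26 + 3 = 29
Each subnet has 8 addresses
  110.146.136.64/29
  110.146.136.72/29
  110.146.136.80/29
  110.146.136.88/29
  110.146.136.96/29
  110.146.136.104/29
  110.146.136.112/29
  110.146.136.120/29
Subnets: 110.146.136.64/29, 110.146.136.72/29, 110.146.136.80/29, 110.146.136.88/29, 110.146.136.96/29, 110.146.136.104/29, 110.146.136.112/29, 110.146.136.120/29


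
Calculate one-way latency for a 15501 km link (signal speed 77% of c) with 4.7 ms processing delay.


Speed = 0.77 * 3e5 km/s = 231000 km/s
Propagation delay = 15501 / 231000 = 0.0671 s = 67.1039 ms
Processing delay = 4.7 ms
Total one-way latency = 71.8039 ms


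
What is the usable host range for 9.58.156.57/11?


Network: 9.32.0.0
Broadcast: 9.63.255.255
First usable = network + 1
Last usable = broadcast - 1
Range: 9.32.0.1 to 9.63.255.254


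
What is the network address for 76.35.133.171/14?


IP:   01001100.00100011.10000101.10101011
Mask: 11111111.11111100.00000000.00000000
AND operation:
Net:  01001100.00100000.00000000.00000000
Network: 76.32.0.0/14


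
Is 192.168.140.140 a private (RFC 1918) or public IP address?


RFC 1918 private ranges:
  10.0.0.0/8 (10.0.0.0 - 10.255.255.255)
  172.16.0.0/12 (172.16.0.0 - 172.31.255.255)
  192.168.0.0/16 (192.168.0.0 - 192.168.255.255)
Private (in 192.168.0.0/16)


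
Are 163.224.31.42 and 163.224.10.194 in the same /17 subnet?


Mask: 255.255.128.0
163.224.31.42 AND mask = 163.224.0.0
163.224.10.194 AND mask = 163.224.0.0
Yes, same subnet (163.224.0.0)


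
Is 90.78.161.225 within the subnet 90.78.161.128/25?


Subnet network: 90.78.161.128
Test IP AND mask: 90.78.161.128
Yes, 90.78.161.225 is in 90.78.161.128/25


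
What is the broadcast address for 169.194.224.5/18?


Network: 169.194.192.0/18
Host bits = 14
Set all host bits to 1:
Broadcast: 169.194.255.255


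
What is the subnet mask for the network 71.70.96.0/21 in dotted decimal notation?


/21 means 21 network bits, 11 host bits
Binary: 11111111111111111111100000000000
Mask: 255.255.248.0


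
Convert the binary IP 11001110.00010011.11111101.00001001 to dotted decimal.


11001110 = 206
00010011 = 19
11111101 = 253
00001001 = 9
IP: 206.19.253.9


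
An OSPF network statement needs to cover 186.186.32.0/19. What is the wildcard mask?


Subnet mask: 255.255.224.0
Wildcard = 255.255.255.255 - subnet mask
255 - 255 = 0
255 - 255 = 0
255 - 224 = 31
255 - 0 = 255
Wildcard: 0.0.31.255


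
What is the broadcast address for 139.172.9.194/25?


Network: 139.172.9.128/25
Host bits = 7
Set all host bits to 1:
Broadcast: 139.172.9.255


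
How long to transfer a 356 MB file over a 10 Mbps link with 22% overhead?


Effective throughput = 10 * (1 - 22/100) = 7.8 Mbps
File size in Mb = 356 * 8 = 2848 Mb
Time = 2848 / 7.8
Time = 365.1282 seconds


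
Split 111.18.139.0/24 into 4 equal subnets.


New prefix = 24 + 2 = 26
Each subnet has 64 addresses
  111.18.139.0/26
  111.18.139.64/26
  111.18.139.128/26
  111.18.139.192/26
Subnets: 111.18.139.0/26, 111.18.139.64/26, 111.18.139.128/26, 111.18.139.192/26


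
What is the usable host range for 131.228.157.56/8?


Network: 131.0.0.0
Broadcast: 131.255.255.255
First usable = network + 1
Last usable = broadcast - 1
Range: 131.0.0.1 to 131.255.255.254


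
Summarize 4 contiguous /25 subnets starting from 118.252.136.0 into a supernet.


Original prefix: /25
Number of subnets: 4 = 2^2
New prefix = 25 - 2 = 23
Supernet: 118.252.136.0/23


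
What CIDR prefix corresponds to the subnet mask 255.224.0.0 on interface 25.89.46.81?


Binary: 11111111.11100000.00000000.00000000
Count leading 1s
Prefix: /11


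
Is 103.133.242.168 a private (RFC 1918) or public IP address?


RFC 1918 private ranges:
  10.0.0.0/8 (10.0.0.0 - 10.255.255.255)
  172.16.0.0/12 (172.16.0.0 - 172.31.255.255)
  192.168.0.0/16 (192.168.0.0 - 192.168.255.255)
Public (not in any RFC 1918 range)


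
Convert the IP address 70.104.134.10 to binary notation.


70 = 01000110
104 = 01101000
134 = 10000110
10 = 00001010
Binary: 01000110.01101000.10000110.00001010


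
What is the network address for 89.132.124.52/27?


IP:   01011001.10000100.01111100.00110100
Mask: 11111111.11111111.11111111.11100000
AND operation:
Net:  01011001.10000100.01111100.00100000
Network: 89.132.124.32/27


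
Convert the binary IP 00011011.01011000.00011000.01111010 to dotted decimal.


00011011 = 27
01011000 = 88
00011000 = 24
01111010 = 122
IP: 27.88.24.122


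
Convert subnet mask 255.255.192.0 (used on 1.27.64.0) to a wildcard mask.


Subnet mask: 255.255.192.0
Wildcard = 255.255.255.255 - subnet mask
255 - 255 = 0
255 - 255 = 0
255 - 192 = 63
255 - 0 = 255
Wildcard: 0.0.63.255


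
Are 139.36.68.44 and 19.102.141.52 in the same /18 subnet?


Mask: 255.255.192.0
139.36.68.44 AND mask = 139.36.64.0
19.102.141.52 AND mask = 19.102.128.0
No, different subnets (139.36.64.0 vs 19.102.128.0)


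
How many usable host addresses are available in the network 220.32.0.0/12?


Host bits = 32 - 12 = 20
Total addresses = 2^20 = 1048576
Usable = total - 2 (network and broadcast)
Usable hosts: 1048574


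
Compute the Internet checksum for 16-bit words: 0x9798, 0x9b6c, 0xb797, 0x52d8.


Sum all words (with carry folding):
+ 0x9798 = 0x9798
+ 0x9b6c = 0x3305
+ 0xb797 = 0xea9c
+ 0x52d8 = 0x3d75
One's complement: ~0x3d75
Checksum = 0xc28a


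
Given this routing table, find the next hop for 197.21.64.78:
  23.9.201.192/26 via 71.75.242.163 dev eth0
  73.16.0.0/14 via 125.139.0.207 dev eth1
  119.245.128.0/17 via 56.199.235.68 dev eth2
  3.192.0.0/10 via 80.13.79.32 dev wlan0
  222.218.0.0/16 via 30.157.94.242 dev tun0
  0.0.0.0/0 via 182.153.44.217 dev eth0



Longest prefix match for 197.21.64.78:
  /26 23.9.201.192: no
  /14 73.16.0.0: no
  /17 119.245.128.0: no
  /10 3.192.0.0: no
  /16 222.218.0.0: no
  /0 0.0.0.0: MATCH
Selected: next-hop 182.153.44.217 via eth0 (matched /0)


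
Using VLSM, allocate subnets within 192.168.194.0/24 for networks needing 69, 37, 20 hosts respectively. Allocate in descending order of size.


69 hosts -> /25 (126 usable): 192.168.194.0/25
37 hosts -> /26 (62 usable): 192.168.194.128/26
20 hosts -> /27 (30 usable): 192.168.194.192/27
Allocation: 192.168.194.0/25 (69 hosts, 126 usable); 192.168.194.128/26 (37 hosts, 62 usable); 192.168.194.192/27 (20 hosts, 30 usable)


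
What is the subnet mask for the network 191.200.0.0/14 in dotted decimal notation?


/14 means 14 network bits, 18 host bits
Binary: 11111111111111000000000000000000
Mask: 255.252.0.0


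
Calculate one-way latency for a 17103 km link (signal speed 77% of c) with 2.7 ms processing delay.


Speed = 0.77 * 3e5 km/s = 231000 km/s
Propagation delay = 17103 / 231000 = 0.074 s = 74.039 ms
Processing delay = 2.7 ms
Total one-way latency = 76.739 ms


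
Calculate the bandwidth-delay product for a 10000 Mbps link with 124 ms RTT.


BDP = bandwidth * RTT
= 10000 Mbps * 124 ms
= 10000 * 1e6 * 124 / 1000 bits
= 1240000000 bits
= 155000000 bytes
= 151367.1875 KB
BDP = 1240000000 bits (155000000 bytes)


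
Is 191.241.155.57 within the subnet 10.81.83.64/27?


Subnet network: 10.81.83.64
Test IP AND mask: 191.241.155.32
No, 191.241.155.57 is not in 10.81.83.64/27


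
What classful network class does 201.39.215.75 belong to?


First octet: 201
Binary: 11001001
110xxxxx -> Class C (192-223)
Class C, default mask 255.255.255.0 (/24)


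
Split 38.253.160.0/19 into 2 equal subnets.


New prefix = 19 + 1 = 20
Each subnet has 4096 addresses
  38.253.160.0/20
  38.253.176.0/20
Subnets: 38.253.160.0/20, 38.253.176.0/20


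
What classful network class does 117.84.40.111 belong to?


First octet: 117
Binary: 01110101
0xxxxxxx -> Class A (1-126)
Class A, default mask 255.0.0.0 (/8)


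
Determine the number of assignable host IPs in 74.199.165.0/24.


Host bits = 32 - 24 = 8
Total addresses = 2^8 = 256
Usable = total - 2 (network and broadcast)
Usable hosts: 254


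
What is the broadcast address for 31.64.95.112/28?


Network: 31.64.95.112/28
Host bits = 4
Set all host bits to 1:
Broadcast: 31.64.95.127


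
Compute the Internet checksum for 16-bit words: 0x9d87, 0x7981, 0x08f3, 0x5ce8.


Sum all words (with carry folding):
+ 0x9d87 = 0x9d87
+ 0x7981 = 0x1709
+ 0x08f3 = 0x1ffc
+ 0x5ce8 = 0x7ce4
One's complement: ~0x7ce4
Checksum = 0x831b


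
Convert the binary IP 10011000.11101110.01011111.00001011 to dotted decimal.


10011000 = 152
11101110 = 238
01011111 = 95
00001011 = 11
IP: 152.238.95.11


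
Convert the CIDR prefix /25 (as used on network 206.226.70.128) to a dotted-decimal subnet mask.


/25 means 25 network bits, 7 host bits
Binary: 11111111111111111111111110000000
Mask: 255.255.255.128


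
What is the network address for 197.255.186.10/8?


IP:   11000101.11111111.10111010.00001010
Mask: 11111111.00000000.00000000.00000000
AND operation:
Net:  11000101.00000000.00000000.00000000
Network: 197.0.0.0/8


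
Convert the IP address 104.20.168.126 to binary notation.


104 = 01101000
20 = 00010100
168 = 10101000
126 = 01111110
Binary: 01101000.00010100.10101000.01111110


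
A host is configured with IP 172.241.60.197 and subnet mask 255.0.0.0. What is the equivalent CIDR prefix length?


Binary: 11111111.00000000.00000000.00000000
Count leading 1s
Prefix: /8


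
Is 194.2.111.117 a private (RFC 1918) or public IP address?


RFC 1918 private ranges:
  10.0.0.0/8 (10.0.0.0 - 10.255.255.255)
  172.16.0.0/12 (172.16.0.0 - 172.31.255.255)
  192.168.0.0/16 (192.168.0.0 - 192.168.255.255)
Public (not in any RFC 1918 range)


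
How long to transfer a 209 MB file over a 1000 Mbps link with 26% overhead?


Effective throughput = 1000 * (1 - 26/100) = 740 Mbps
File size in Mb = 209 * 8 = 1672 Mb
Time = 1672 / 740
Time = 2.2595 seconds


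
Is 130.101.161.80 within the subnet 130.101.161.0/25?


Subnet network: 130.101.161.0
Test IP AND mask: 130.101.161.0
Yes, 130.101.161.80 is in 130.101.161.0/25


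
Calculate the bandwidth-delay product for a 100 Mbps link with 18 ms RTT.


BDP = bandwidth * RTT
= 100 Mbps * 18 ms
= 100 * 1e6 * 18 / 1000 bits
= 1800000 bits
= 225000 bytes
= 219.7266 KB
BDP = 1800000 bits (225000 bytes)


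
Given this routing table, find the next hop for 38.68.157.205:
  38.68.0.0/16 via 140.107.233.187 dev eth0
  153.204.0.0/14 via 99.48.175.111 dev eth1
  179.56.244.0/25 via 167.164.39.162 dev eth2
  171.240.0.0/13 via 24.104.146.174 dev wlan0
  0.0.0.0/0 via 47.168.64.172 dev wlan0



Longest prefix match for 38.68.157.205:
  /16 38.68.0.0: MATCH
  /14 153.204.0.0: no
  /25 179.56.244.0: no
  /13 171.240.0.0: no
  /0 0.0.0.0: MATCH
Selected: next-hop 140.107.233.187 via eth0 (matched /16)


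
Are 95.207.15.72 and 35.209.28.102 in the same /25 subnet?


Mask: 255.255.255.128
95.207.15.72 AND mask = 95.207.15.0
35.209.28.102 AND mask = 35.209.28.0
No, different subnets (95.207.15.0 vs 35.209.28.0)


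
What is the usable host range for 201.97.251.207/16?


Network: 201.97.0.0
Broadcast: 201.97.255.255
First usable = network + 1
Last usable = broadcast - 1
Range: 201.97.0.1 to 201.97.255.254


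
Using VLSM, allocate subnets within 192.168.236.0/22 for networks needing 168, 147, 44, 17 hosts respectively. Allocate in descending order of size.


168 hosts -> /24 (254 usable): 192.168.236.0/24
147 hosts -> /24 (254 usable): 192.168.237.0/24
44 hosts -> /26 (62 usable): 192.168.238.0/26
17 hosts -> /27 (30 usable): 192.168.238.64/27
Allocation: 192.168.236.0/24 (168 hosts, 254 usable); 192.168.237.0/24 (147 hosts, 254 usable); 192.168.238.0/26 (44 hosts, 62 usable); 192.168.238.64/27 (17 hosts, 30 usable)


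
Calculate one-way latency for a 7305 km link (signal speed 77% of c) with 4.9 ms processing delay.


Speed = 0.77 * 3e5 km/s = 231000 km/s
Propagation delay = 7305 / 231000 = 0.0316 s = 31.6234 ms
Processing delay = 4.9 ms
Total one-way latency = 36.5234 ms


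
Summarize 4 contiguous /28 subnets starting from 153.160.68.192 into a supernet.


Original prefix: /28
Number of subnets: 4 = 2^2
New prefix = 28 - 2 = 26
Supernet: 153.160.68.192/26


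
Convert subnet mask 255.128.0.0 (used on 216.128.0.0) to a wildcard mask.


Subnet mask: 255.128.0.0
Wildcard = 255.255.255.255 - subnet mask
255 - 255 = 0
255 - 128 = 127
255 - 0 = 255
255 - 0 = 255
Wildcard: 0.127.255.255


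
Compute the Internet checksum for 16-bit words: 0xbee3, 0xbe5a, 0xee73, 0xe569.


Sum all words (with carry folding):
+ 0xbee3 = 0xbee3
+ 0xbe5a = 0x7d3e
+ 0xee73 = 0x6bb2
+ 0xe569 = 0x511c
One's complement: ~0x511c
Checksum = 0xaee3


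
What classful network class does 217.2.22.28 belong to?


First octet: 217
Binary: 11011001
110xxxxx -> Class C (192-223)
Class C, default mask 255.255.255.0 (/24)


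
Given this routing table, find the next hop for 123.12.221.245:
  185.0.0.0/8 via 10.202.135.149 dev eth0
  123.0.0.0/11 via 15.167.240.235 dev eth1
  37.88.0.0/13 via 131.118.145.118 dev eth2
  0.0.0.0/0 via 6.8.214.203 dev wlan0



Longest prefix match for 123.12.221.245:
  /8 185.0.0.0: no
  /11 123.0.0.0: MATCH
  /13 37.88.0.0: no
  /0 0.0.0.0: MATCH
Selected: next-hop 15.167.240.235 via eth1 (matched /11)


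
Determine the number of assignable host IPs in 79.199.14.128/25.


Host bits = 32 - 25 = 7
Total addresses = 2^7 = 128
Usable = total - 2 (network and broadcast)
Usable hosts: 126


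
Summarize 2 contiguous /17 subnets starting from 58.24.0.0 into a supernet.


Original prefix: /17
Number of subnets: 2 = 2^1
New prefix = 17 - 1 = 16
Supernet: 58.24.0.0/16


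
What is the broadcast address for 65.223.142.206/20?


Network: 65.223.128.0/20
Host bits = 12
Set all host bits to 1:
Broadcast: 65.223.143.255


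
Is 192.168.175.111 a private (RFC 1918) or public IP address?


RFC 1918 private ranges:
  10.0.0.0/8 (10.0.0.0 - 10.255.255.255)
  172.16.0.0/12 (172.16.0.0 - 172.31.255.255)
  192.168.0.0/16 (192.168.0.0 - 192.168.255.255)
Private (in 192.168.0.0/16)


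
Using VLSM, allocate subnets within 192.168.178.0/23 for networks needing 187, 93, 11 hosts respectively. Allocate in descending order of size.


187 hosts -> /24 (254 usable): 192.168.178.0/24
93 hosts -> /25 (126 usable): 192.168.179.0/25
11 hosts -> /28 (14 usable): 192.168.179.128/28
Allocation: 192.168.178.0/24 (187 hosts, 254 usable); 192.168.179.0/25 (93 hosts, 126 usable); 192.168.179.128/28 (11 hosts, 14 usable)


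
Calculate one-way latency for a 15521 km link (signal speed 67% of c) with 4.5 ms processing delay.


Speed = 0.67 * 3e5 km/s = 201000 km/s
Propagation delay = 15521 / 201000 = 0.0772 s = 77.2189 ms
Processing delay = 4.5 ms
Total one-way latency = 81.7189 ms


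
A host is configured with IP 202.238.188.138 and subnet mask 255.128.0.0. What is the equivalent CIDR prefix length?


Binary: 11111111.10000000.00000000.00000000
Count leading 1s
Prefix: /9


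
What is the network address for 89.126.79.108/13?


IP:   01011001.01111110.01001111.01101100
Mask: 11111111.11111000.00000000.00000000
AND operation:
Net:  01011001.01111000.00000000.00000000
Network: 89.120.0.0/13


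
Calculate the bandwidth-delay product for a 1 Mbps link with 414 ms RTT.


BDP = bandwidth * RTT
= 1 Mbps * 414 ms
= 1 * 1e6 * 414 / 1000 bits
= 414000 bits
= 51750 bytes
= 50.5371 KB
BDP = 414000 bits (51750 bytes)


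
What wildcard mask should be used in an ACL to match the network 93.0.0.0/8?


Subnet mask: 255.0.0.0
Wildcard = 255.255.255.255 - subnet mask
255 - 255 = 0
255 - 0 = 255
255 - 0 = 255
255 - 0 = 255
Wildcard: 0.255.255.255


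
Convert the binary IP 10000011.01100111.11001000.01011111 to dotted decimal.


10000011 = 131
01100111 = 103
11001000 = 200
01011111 = 95
IP: 131.103.200.95


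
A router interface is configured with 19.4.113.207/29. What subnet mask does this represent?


/29 means 29 network bits, 3 host bits
Binary: 11111111111111111111111111111000
Mask: 255.255.255.248


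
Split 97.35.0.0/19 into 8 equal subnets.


New prefix = 19 + 3 = 22
Each subnet has 1024 addresses
  97.35.0.0/22
  97.35.4.0/22
  97.35.8.0/22
  97.35.12.0/22
  97.35.16.0/22
  97.35.20.0/22
  97.35.24.0/22
  97.35.28.0/22
Subnets: 97.35.0.0/22, 97.35.4.0/22, 97.35.8.0/22, 97.35.12.0/22, 97.35.16.0/22, 97.35.20.0/22, 97.35.24.0/22, 97.35.28.0/22


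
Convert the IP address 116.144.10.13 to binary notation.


116 = 01110100
144 = 10010000
10 = 00001010
13 = 00001101
Binary: 01110100.10010000.00001010.00001101


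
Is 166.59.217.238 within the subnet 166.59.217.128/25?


Subnet network: 166.59.217.128
Test IP AND mask: 166.59.217.128
Yes, 166.59.217.238 is in 166.59.217.128/25


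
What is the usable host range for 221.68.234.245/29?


Network: 221.68.234.240
Broadcast: 221.68.234.247
First usable = network + 1
Last usable = broadcast - 1
Range: 221.68.234.241 to 221.68.234.246


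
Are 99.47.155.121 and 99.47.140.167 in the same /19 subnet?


Mask: 255.255.224.0
99.47.155.121 AND mask = 99.47.128.0
99.47.140.167 AND mask = 99.47.128.0
Yes, same subnet (99.47.128.0)


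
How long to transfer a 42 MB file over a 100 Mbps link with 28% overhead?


Effective throughput = 100 * (1 - 28/100) = 72 Mbps
File size in Mb = 42 * 8 = 336 Mb
Time = 336 / 72
Time = 4.6667 seconds


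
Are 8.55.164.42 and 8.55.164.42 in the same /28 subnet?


Mask: 255.255.255.240
8.55.164.42 AND mask = 8.55.164.32
8.55.164.42 AND mask = 8.55.164.32
Yes, same subnet (8.55.164.32)


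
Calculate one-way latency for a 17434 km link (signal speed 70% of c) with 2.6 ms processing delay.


Speed = 0.7 * 3e5 km/s = 210000 km/s
Propagation delay = 17434 / 210000 = 0.083 s = 83.019 ms
Processing delay = 2.6 ms
Total one-way latency = 85.619 ms


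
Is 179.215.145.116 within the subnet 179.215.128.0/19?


Subnet network: 179.215.128.0
Test IP AND mask: 179.215.128.0
Yes, 179.215.145.116 is in 179.215.128.0/19


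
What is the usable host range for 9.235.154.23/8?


Network: 9.0.0.0
Broadcast: 9.255.255.255
First usable = network + 1
Last usable = broadcast - 1
Range: 9.0.0.1 to 9.255.255.254


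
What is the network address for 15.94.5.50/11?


IP:   00001111.01011110.00000101.00110010
Mask: 11111111.11100000.00000000.00000000
AND operation:
Net:  00001111.01000000.00000000.00000000
Network: 15.64.0.0/11


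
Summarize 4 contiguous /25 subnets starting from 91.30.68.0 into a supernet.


Original prefix: /25
Number of subnets: 4 = 2^2
New prefix = 25 - 2 = 23
Supernet: 91.30.68.0/23


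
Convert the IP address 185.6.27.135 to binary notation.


185 = 10111001
6 = 00000110
27 = 00011011
135 = 10000111
Binary: 10111001.00000110.00011011.10000111


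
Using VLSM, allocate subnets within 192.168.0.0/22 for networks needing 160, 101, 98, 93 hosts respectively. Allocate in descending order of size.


160 hosts -> /24 (254 usable): 192.168.0.0/24
101 hosts -> /25 (126 usable): 192.168.1.0/25
98 hosts -> /25 (126 usable): 192.168.1.128/25
93 hosts -> /25 (126 usable): 192.168.2.0/25
Allocation: 192.168.0.0/24 (160 hosts, 254 usable); 192.168.1.0/25 (101 hosts, 126 usable); 192.168.1.128/25 (98 hosts, 126 usable); 192.168.2.0/25 (93 hosts, 126 usable)


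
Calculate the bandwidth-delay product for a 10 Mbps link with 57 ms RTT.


BDP = bandwidth * RTT
= 10 Mbps * 57 ms
= 10 * 1e6 * 57 / 1000 bits
= 570000 bits
= 71250 bytes
= 69.5801 KB
BDP = 570000 bits (71250 bytes)


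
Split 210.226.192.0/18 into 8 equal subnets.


New prefix = 18 + 3 = 21
Each subnet has 2048 addresses
  210.226.192.0/21
  210.226.200.0/21
  210.226.208.0/21
  210.226.216.0/21
  210.226.224.0/21
  210.226.232.0/21
  210.226.240.0/21
  210.226.248.0/21
Subnets: 210.226.192.0/21, 210.226.200.0/21, 210.226.208.0/21, 210.226.216.0/21, 210.226.224.0/21, 210.226.232.0/21, 210.226.240.0/21, 210.226.248.0/21


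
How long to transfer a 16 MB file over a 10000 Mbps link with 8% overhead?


Effective throughput = 10000 * (1 - 8/100) = 9200 Mbps
File size in Mb = 16 * 8 = 128 Mb
Time = 128 / 9200
Time = 0.0139 seconds


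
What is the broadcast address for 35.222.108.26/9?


Network: 35.128.0.0/9
Host bits = 23
Set all host bits to 1:
Broadcast: 35.255.255.255


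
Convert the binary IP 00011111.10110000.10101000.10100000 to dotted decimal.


00011111 = 31
10110000 = 176
10101000 = 168
10100000 = 160
IP: 31.176.168.160


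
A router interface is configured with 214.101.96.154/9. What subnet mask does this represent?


/9 means 9 network bits, 23 host bits
Binary: 11111111100000000000000000000000
Mask: 255.128.0.0


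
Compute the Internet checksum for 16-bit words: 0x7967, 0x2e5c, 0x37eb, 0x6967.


Sum all words (with carry folding):
+ 0x7967 = 0x7967
+ 0x2e5c = 0xa7c3
+ 0x37eb = 0xdfae
+ 0x6967 = 0x4916
One's complement: ~0x4916
Checksum = 0xb6e9


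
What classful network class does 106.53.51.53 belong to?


First octet: 106
Binary: 01101010
0xxxxxxx -> Class A (1-126)
Class A, default mask 255.0.0.0 (/8)


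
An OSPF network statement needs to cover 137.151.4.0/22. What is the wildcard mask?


Subnet mask: 255.255.252.0
Wildcard = 255.255.255.255 - subnet mask
255 - 255 = 0
255 - 255 = 0
255 - 252 = 3
255 - 0 = 255
Wildcard: 0.0.3.255


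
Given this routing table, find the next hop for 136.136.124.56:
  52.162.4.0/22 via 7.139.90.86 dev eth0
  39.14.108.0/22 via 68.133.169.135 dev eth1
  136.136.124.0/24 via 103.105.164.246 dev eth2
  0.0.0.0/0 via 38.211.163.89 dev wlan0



Longest prefix match for 136.136.124.56:
  /22 52.162.4.0: no
  /22 39.14.108.0: no
  /24 136.136.124.0: MATCH
  /0 0.0.0.0: MATCH
Selected: next-hop 103.105.164.246 via eth2 (matched /24)


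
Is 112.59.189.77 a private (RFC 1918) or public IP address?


RFC 1918 private ranges:
  10.0.0.0/8 (10.0.0.0 - 10.255.255.255)
  172.16.0.0/12 (172.16.0.0 - 172.31.255.255)
  192.168.0.0/16 (192.168.0.0 - 192.168.255.255)
Public (not in any RFC 1918 range)


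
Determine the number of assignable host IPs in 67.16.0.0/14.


Host bits = 32 - 14 = 18
Total addresses = 2^18 = 262144
Usable = total - 2 (network and broadcast)
Usable hosts: 262142


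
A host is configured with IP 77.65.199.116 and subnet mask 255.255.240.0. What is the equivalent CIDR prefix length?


Binary: 11111111.11111111.11110000.00000000
Count leading 1s
Prefix: /20


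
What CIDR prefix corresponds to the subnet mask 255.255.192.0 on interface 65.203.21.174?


Binary: 11111111.11111111.11000000.00000000
Count leading 1s
Prefix: /18


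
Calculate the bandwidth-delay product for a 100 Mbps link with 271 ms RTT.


BDP = bandwidth * RTT
= 100 Mbps * 271 ms
= 100 * 1e6 * 271 / 1000 bits
= 27100000 bits
= 3387500 bytes
= 3308.1055 KB
BDP = 27100000 bits (3387500 bytes)


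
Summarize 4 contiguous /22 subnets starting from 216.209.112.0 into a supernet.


Original prefix: /22
Number of subnets: 4 = 2^2
New prefix = 22 - 2 = 20
Supernet: 216.209.112.0/20


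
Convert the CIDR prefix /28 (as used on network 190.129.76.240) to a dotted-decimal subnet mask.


/28 means 28 network bits, 4 host bits
Binary: 11111111111111111111111111110000
Mask: 255.255.255.240


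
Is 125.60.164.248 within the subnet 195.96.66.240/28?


Subnet network: 195.96.66.240
Test IP AND mask: 125.60.164.240
No, 125.60.164.248 is not in 195.96.66.240/28


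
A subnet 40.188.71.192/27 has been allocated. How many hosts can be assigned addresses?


Host bits = 32 - 27 = 5
Total addresses = 2^5 = 32
Usable = total - 2 (network and broadcast)
Usable hosts: 30


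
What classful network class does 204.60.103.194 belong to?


First octet: 204
Binary: 11001100
110xxxxx -> Class C (192-223)
Class C, default mask 255.255.255.0 (/24)


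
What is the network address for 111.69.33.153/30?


IP:   01101111.01000101.00100001.10011001
Mask: 11111111.11111111.11111111.11111100
AND operation:
Net:  01101111.01000101.00100001.10011000
Network: 111.69.33.152/30


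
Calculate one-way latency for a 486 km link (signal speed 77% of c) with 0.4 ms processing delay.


Speed = 0.77 * 3e5 km/s = 231000 km/s
Propagation delay = 486 / 231000 = 0.0021 s = 2.1039 ms
Processing delay = 0.4 ms
Total one-way latency = 2.5039 ms


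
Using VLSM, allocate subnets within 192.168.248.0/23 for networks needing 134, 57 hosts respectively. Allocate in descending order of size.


134 hosts -> /24 (254 usable): 192.168.248.0/24
57 hosts -> /26 (62 usable): 192.168.249.0/26
Allocation: 192.168.248.0/24 (134 hosts, 254 usable); 192.168.249.0/26 (57 hosts, 62 usable)


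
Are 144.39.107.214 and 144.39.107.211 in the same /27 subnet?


Mask: 255.255.255.224
144.39.107.214 AND mask = 144.39.107.192
144.39.107.211 AND mask = 144.39.107.192
Yes, same subnet (144.39.107.192)


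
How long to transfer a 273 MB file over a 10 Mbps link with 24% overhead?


Effective throughput = 10 * (1 - 24/100) = 7.6 Mbps
File size in Mb = 273 * 8 = 2184 Mb
Time = 2184 / 7.6
Time = 287.3684 seconds


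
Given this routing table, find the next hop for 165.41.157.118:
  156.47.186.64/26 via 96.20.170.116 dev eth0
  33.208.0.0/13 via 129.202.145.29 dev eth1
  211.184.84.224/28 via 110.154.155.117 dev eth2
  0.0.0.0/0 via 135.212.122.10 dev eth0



Longest prefix match for 165.41.157.118:
  /26 156.47.186.64: no
  /13 33.208.0.0: no
  /28 211.184.84.224: no
  /0 0.0.0.0: MATCH
Selected: next-hop 135.212.122.10 via eth0 (matched /0)


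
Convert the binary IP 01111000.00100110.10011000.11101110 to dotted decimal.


01111000 = 120
00100110 = 38
10011000 = 152
11101110 = 238
IP: 120.38.152.238


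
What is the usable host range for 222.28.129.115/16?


Network: 222.28.0.0
Broadcast: 222.28.255.255
First usable = network + 1
Last usable = broadcast - 1
Range: 222.28.0.1 to 222.28.255.254


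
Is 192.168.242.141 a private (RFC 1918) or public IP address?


RFC 1918 private ranges:
  10.0.0.0/8 (10.0.0.0 - 10.255.255.255)
  172.16.0.0/12 (172.16.0.0 - 172.31.255.255)
  192.168.0.0/16 (192.168.0.0 - 192.168.255.255)
Private (in 192.168.0.0/16)


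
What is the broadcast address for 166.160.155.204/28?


Network: 166.160.155.192/28
Host bits = 4
Set all host bits to 1:
Broadcast: 166.160.155.207


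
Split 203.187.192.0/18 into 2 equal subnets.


New prefix = 18 + 1 = 19
Each subnet has 8192 addresses
  203.187.192.0/19
  203.187.224.0/19
Subnets: 203.187.192.0/19, 203.187.224.0/19


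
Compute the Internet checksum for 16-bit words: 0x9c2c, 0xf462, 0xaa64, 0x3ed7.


Sum all words (with carry folding):
+ 0x9c2c = 0x9c2c
+ 0xf462 = 0x908f
+ 0xaa64 = 0x3af4
+ 0x3ed7 = 0x79cb
One's complement: ~0x79cb
Checksum = 0x8634


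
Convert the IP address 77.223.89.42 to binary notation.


77 = 01001101
223 = 11011111
89 = 01011001
42 = 00101010
Binary: 01001101.11011111.01011001.00101010


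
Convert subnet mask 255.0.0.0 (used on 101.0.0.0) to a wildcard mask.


Subnet mask: 255.0.0.0
Wildcard = 255.255.255.255 - subnet mask
255 - 255 = 0
255 - 0 = 255
255 - 0 = 255
255 - 0 = 255
Wildcard: 0.255.255.255


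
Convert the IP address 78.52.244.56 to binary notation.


78 = 01001110
52 = 00110100
244 = 11110100
56 = 00111000
Binary: 01001110.00110100.11110100.00111000


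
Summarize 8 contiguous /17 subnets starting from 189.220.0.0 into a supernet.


Original prefix: /17
Number of subnets: 8 = 2^3
New prefix = 17 - 3 = 14
Supernet: 189.220.0.0/14


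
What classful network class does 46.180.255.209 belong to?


First octet: 46
Binary: 00101110
0xxxxxxx -> Class A (1-126)
Class A, default mask 255.0.0.0 (/8)


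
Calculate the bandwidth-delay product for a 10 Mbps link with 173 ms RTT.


BDP = bandwidth * RTT
= 10 Mbps * 173 ms
= 10 * 1e6 * 173 / 1000 bits
= 1730000 bits
= 216250 bytes
= 211.1816 KB
BDP = 1730000 bits (216250 bytes)


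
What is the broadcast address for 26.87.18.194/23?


Network: 26.87.18.0/23
Host bits = 9
Set all host bits to 1:
Broadcast: 26.87.19.255


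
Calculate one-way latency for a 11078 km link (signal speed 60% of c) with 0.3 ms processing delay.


Speed = 0.6 * 3e5 km/s = 180000 km/s
Propagation delay = 11078 / 180000 = 0.0615 s = 61.5444 ms
Processing delay = 0.3 ms
Total one-way latency = 61.8444 ms


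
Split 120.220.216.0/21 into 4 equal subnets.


New prefix = 21 + 2 = 23
Each subnet has 512 addresses
  120.220.216.0/23
  120.220.218.0/23
  120.220.220.0/23
  120.220.222.0/23
Subnets: 120.220.216.0/23, 120.220.218.0/23, 120.220.220.0/23, 120.220.222.0/23


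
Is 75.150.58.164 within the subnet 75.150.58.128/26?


Subnet network: 75.150.58.128
Test IP AND mask: 75.150.58.128
Yes, 75.150.58.164 is in 75.150.58.128/26


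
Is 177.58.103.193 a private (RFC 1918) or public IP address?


RFC 1918 private ranges:
  10.0.0.0/8 (10.0.0.0 - 10.255.255.255)
  172.16.0.0/12 (172.16.0.0 - 172.31.255.255)
  192.168.0.0/16 (192.168.0.0 - 192.168.255.255)
Public (not in any RFC 1918 range)


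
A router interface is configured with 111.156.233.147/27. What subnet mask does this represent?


/27 means 27 network bits, 5 host bits
Binary: 11111111111111111111111111100000
Mask: 255.255.255.224


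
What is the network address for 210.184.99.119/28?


IP:   11010010.10111000.01100011.01110111
Mask: 11111111.11111111.11111111.11110000
AND operation:
Net:  11010010.10111000.01100011.01110000
Network: 210.184.99.112/28


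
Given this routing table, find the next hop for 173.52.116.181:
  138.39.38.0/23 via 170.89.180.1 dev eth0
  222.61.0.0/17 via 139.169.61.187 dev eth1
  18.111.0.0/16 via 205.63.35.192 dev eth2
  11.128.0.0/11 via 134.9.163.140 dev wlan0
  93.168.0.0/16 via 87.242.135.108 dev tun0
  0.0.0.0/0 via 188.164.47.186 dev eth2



Longest prefix match for 173.52.116.181:
  /23 138.39.38.0: no
  /17 222.61.0.0: no
  /16 18.111.0.0: no
  /11 11.128.0.0: no
  /16 93.168.0.0: no
  /0 0.0.0.0: MATCH
Selected: next-hop 188.164.47.186 via eth2 (matched /0)


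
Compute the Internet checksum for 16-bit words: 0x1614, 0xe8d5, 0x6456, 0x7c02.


Sum all words (with carry folding):
+ 0x1614 = 0x1614
+ 0xe8d5 = 0xfee9
+ 0x6456 = 0x6340
+ 0x7c02 = 0xdf42
One's complement: ~0xdf42
Checksum = 0x20bd


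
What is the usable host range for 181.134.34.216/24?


Network: 181.134.34.0
Broadcast: 181.134.34.255
First usable = network + 1
Last usable = broadcast - 1
Range: 181.134.34.1 to 181.134.34.254


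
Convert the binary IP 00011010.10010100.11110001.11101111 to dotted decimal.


00011010 = 26
10010100 = 148
11110001 = 241
11101111 = 239
IP: 26.148.241.239


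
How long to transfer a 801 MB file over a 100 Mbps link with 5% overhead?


Effective throughput = 100 * (1 - 5/100) = 95 Mbps
File size in Mb = 801 * 8 = 6408 Mb
Time = 6408 / 95
Time = 67.4526 seconds


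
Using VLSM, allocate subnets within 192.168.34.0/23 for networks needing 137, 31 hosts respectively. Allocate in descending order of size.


137 hosts -> /24 (254 usable): 192.168.34.0/24
31 hosts -> /26 (62 usable): 192.168.35.0/26
Allocation: 192.168.34.0/24 (137 hosts, 254 usable); 192.168.35.0/26 (31 hosts, 62 usable)


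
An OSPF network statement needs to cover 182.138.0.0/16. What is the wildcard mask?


Subnet mask: 255.255.0.0
Wildcard = 255.255.255.255 - subnet mask
255 - 255 = 0
255 - 255 = 0
255 - 0 = 255
255 - 0 = 255
Wildcard: 0.0.255.255


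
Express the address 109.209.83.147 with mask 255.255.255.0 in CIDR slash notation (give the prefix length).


Binary: 11111111.11111111.11111111.00000000
Count leading 1s
Prefix: /24


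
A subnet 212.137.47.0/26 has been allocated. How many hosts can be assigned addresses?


Host bits = 32 - 26 = 6
Total addresses = 2^6 = 64
Usable = total - 2 (network and broadcast)
Usable hosts: 62


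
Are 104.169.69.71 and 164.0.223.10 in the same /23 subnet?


Mask: 255.255.254.0
104.169.69.71 AND mask = 104.169.68.0
164.0.223.10 AND mask = 164.0.222.0
No, different subnets (104.169.68.0 vs 164.0.222.0)


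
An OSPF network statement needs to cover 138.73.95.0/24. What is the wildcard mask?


Subnet mask: 255.255.255.0
Wildcard = 255.255.255.255 - subnet mask
255 - 255 = 0
255 - 255 = 0
255 - 255 = 0
255 - 0 = 255
Wildcard: 0.0.0.255


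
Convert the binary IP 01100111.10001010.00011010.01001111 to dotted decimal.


01100111 = 103
10001010 = 138
00011010 = 26
01001111 = 79
IP: 103.138.26.79


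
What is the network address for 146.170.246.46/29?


IP:   10010010.10101010.11110110.00101110
Mask: 11111111.11111111.11111111.11111000
AND operation:
Net:  10010010.10101010.11110110.00101000
Network: 146.170.246.40/29


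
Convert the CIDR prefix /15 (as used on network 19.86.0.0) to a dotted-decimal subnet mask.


/15 means 15 network bits, 17 host bits
Binary: 11111111111111100000000000000000
Mask: 255.254.0.0
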